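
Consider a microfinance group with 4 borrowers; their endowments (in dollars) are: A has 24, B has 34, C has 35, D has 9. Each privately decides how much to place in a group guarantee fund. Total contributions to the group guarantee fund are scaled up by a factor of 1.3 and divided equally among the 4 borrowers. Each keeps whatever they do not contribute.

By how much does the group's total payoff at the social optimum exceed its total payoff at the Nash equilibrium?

The private return per contributed unit is 1.3/4 = 0.3250 < 1 for every player regardless of endowment, so the Nash equilibrium is zero contribution and the group total is Σ E_j = 24 + 34 + 35 + 9 = 102.
Each contributed unit returns 1.300 to the group, so the social optimum is full contribution by everyone: group total = 1.300 × 102 = 132.60.
Efficiency loss = (1.300 − 1) × 102 = 30.60.

30.60 dollars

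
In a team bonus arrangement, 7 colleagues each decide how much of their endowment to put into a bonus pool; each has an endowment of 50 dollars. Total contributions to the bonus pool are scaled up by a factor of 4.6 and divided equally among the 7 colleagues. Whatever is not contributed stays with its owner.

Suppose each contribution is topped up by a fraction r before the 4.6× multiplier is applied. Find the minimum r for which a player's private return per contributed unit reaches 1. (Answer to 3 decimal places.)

With matching at rate r, one contributed unit becomes (1 + r) in the bonus pool and returns 4.6 × (1 + r) / 7 to the contributor.
Setting this equal to 1: 1 + r = 7/4.6 = 1.5217.
So the minimum matching rate is r = 1.5217 − 1 = 0.522.

0.522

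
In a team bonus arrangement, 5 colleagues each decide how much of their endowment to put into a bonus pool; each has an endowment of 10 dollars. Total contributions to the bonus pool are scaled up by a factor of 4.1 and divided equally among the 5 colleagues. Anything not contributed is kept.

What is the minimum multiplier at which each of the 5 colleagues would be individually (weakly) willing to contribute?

A contributed unit returns (multiplier)/5 to its contributor.
This reaches 1 exactly when the multiplier is 5.

5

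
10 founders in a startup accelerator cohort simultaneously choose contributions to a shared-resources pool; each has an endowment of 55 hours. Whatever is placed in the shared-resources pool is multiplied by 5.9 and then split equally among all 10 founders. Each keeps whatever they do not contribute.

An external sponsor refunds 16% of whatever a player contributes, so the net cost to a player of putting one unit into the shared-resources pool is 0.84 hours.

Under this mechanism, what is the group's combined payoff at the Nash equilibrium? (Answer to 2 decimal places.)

The effective private return is (5.9/10) / 0.84 = 0.7024, which is still under 1, so the mechanism doesn't change anyone's dominant strategy: zero contribution.
Everyone keeps their endowment and the group total is 10 × 55 = 550.

550.00 hours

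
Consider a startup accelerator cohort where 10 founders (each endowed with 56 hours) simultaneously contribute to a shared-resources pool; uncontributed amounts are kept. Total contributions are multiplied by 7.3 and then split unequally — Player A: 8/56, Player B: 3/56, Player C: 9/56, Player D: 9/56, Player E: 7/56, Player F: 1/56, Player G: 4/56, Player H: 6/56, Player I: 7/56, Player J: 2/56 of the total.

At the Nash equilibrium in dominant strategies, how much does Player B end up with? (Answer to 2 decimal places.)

121.70 hours

For player j, contributing a unit is worthwhile iff 7.3 × (j's share) ≥ 1, i.e. iff j's share is at least 0.1370.
Player A, Player C and Player D are above the threshold, contributing 56 each; the remaining 7 contribute 0. Total contributed: 168.
Player B keeps 56 and receives 7.3 × 168 × 3/56 = 65.70 from the shared-resources pool, for a payoff of 121.70.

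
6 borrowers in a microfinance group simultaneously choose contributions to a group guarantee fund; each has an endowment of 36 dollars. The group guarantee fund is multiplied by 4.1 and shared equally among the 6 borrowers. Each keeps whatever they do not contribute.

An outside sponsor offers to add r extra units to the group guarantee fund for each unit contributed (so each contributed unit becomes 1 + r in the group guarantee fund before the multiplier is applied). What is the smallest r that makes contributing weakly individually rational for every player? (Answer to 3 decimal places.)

0.463

With matching at rate r, one contributed unit becomes (1 + r) in the group guarantee fund and returns 4.1 × (1 + r) / 6 to the contributor.
Setting this equal to 1: 1 + r = 6/4.1 = 1.4634.
So the minimum matching rate is r = 1.4634 − 1 = 0.463.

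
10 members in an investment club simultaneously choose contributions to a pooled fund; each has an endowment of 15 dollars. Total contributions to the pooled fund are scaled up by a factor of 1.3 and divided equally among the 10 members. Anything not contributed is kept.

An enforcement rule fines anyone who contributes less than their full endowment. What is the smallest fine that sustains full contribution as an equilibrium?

13.05 dollars

Given the others contribute fully, the best deviation is to contribute 0 (any partial contribution still incurs the fine and gives up units whose private return 0.1300 is below 1).
Deviating from 15 to 0 saves 15 dollars but forfeits the deviator's share of the drop in the pooled fund: 1.3/10 × 15 = 1.95.
So the deviation gain is 15 − 1.95 = 13.05, and the fine must be at least 13.05 dollars to wipe it out.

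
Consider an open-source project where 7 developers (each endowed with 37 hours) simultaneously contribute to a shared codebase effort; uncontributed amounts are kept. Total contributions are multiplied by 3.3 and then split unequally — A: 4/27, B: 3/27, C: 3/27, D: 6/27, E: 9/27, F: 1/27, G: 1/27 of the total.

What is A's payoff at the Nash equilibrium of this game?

55.09 hours

Player j's private return per contributed unit is 3.3 × (j's share). Contributing is weakly dominant for j when that share is at least 1/3.3 = 0.3030, and contributing 0 is dominant otherwise.
Only E (9/27) clears that bar, contributing 37; the remaining 6 contribute 0. Total contributed: 37.
A keeps 37 and receives 3.3 × 37 × 4/27 = 18.09 from the shared codebase effort, for a payoff of 55.09.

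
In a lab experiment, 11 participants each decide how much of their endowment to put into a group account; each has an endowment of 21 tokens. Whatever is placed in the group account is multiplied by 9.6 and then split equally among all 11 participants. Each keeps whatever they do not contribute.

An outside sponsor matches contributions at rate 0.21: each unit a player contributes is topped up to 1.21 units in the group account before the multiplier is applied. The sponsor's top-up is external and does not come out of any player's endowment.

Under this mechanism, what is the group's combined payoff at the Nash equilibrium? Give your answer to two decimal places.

The effective private return per unit is now 9.6 × 1.21 / 11 = 1.0560 > 1, so every player's dominant strategy flips to full contribution.
So the Nash equilibrium is full contribution by all 11; the group earns 9.6 × 1.21 × 231 = 2683.30.

2683.30 tokens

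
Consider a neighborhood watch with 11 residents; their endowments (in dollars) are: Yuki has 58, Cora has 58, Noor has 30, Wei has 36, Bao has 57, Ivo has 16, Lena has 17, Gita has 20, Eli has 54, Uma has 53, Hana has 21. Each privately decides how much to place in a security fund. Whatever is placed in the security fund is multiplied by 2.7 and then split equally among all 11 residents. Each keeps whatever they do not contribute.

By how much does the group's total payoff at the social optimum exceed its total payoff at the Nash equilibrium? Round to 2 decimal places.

714.00 dollars

The private return per contributed unit is 2.7/11 = 0.2455 < 1 for every player regardless of endowment, so the Nash equilibrium is zero contribution and the group total is Σ E_j = 58 + 58 + 30 + 36 + 57 + 16 + 17 + 20 + 54 + 53 + 21 = 420.
Each contributed unit returns 2.700 to the group, so the social optimum is full contribution by everyone: group total = 2.700 × 420 = 1134.00.
Efficiency loss = (2.700 − 1) × 420 = 714.00.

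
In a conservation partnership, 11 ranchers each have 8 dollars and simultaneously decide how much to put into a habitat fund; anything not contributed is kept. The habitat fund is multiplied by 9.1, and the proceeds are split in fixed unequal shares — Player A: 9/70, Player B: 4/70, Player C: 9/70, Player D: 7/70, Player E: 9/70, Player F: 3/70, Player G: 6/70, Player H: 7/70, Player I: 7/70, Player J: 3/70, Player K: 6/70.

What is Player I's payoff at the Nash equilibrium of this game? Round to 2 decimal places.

29.84 dollars

A player with share s gets back 9.1·s per unit contributed, so full contribution is dominant for anyone with s > 1/9.1 = 0.1099 and zero contribution is dominant for anyone below.
Player A, Player C and Player E are above the threshold, contributing 8 each; the remaining 8 contribute 0. Total contributed: 24.
Player I keeps 8 and receives 9.1 × 24 × 7/70 = 21.84 from the habitat fund, for a payoff of 29.84.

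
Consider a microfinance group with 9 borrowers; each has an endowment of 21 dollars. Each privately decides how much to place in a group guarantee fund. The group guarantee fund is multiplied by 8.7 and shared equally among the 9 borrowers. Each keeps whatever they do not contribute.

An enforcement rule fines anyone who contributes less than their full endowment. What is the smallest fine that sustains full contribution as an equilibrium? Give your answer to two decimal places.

0.70 dollars

Given the others contribute fully, the best deviation is to contribute 0 (any partial contribution still incurs the fine and gives up units whose private return 0.9667 is below 1).
Deviating from 21 to 0 saves 21 dollars but forfeits the deviator's share of the drop in the group guarantee fund: 8.7/9 × 21 = 20.30.
So the deviation gain is 21 − 20.30 = 0.70, and the fine must be at least 0.70 dollars to wipe it out.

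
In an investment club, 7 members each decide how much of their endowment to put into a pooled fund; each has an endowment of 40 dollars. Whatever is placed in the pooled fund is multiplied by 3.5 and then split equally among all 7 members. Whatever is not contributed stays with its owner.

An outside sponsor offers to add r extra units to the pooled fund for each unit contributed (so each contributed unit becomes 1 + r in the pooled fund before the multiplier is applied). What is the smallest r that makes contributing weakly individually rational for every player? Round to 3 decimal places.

1.000

With matching at rate r, one contributed unit becomes (1 + r) in the pooled fund and returns 3.5 × (1 + r) / 7 to the contributor.
Setting this equal to 1: 1 + r = 7/3.5 = 2.0000.
So the minimum matching rate is r = 2.0000 − 1 = 1.000.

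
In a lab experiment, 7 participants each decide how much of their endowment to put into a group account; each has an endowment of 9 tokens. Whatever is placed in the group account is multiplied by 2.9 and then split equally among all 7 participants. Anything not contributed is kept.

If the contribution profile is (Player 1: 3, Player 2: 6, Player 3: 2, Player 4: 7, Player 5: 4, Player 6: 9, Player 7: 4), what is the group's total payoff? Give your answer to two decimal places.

129.50 tokens

Total contributed: 3 + 6 + 2 + 7 + 4 + 9 + 4 = 35; total kept: 7 × 9 − 35 = 28.
The group account pays out 2.9 × 35 = 101.50 in aggregate.
Group total = 28 + 101.50 = 129.50.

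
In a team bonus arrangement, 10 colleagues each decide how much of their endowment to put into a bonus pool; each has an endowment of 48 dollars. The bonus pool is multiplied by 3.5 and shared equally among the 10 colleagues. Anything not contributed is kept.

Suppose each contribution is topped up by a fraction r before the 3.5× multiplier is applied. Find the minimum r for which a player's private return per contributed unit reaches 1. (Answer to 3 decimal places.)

With matching at rate r, one contributed unit becomes (1 + r) in the bonus pool and returns 3.5 × (1 + r) / 10 to the contributor.
Setting this equal to 1: 1 + r = 10/3.5 = 2.8571.
So the minimum matching rate is r = 2.8571 − 1 = 1.857.

1.857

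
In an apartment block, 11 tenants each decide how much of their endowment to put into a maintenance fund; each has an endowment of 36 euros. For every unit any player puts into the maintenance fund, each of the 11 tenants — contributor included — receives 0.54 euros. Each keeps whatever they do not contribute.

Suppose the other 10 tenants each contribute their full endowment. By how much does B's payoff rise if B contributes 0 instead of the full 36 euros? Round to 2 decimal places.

16.56 euros

Switching from a contribution of 36 to 0 lets B keep an extra 36 euros, but lowers the maintenance fund by 36, which costs B their own share of that drop: 0.54 × 36 = 19.44.
Net gain = 36 − 19.44 = 16.56. The private return per contributed unit (0.54) is below 1, so free-riding is indeed the best response regardless of what the others do.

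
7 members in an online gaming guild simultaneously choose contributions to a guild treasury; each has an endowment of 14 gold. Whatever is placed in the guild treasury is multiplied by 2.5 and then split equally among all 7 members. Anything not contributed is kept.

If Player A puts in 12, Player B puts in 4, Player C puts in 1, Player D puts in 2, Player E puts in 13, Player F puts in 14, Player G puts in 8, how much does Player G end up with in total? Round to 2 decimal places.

Total contributed: 12 + 4 + 1 + 2 + 13 + 14 + 8 = 54.
Each receives 2.5 × 54 / 7 = 19.29 from the guild treasury.
Player G keeps 14 − 8 = 6, so Player G's payoff is 6 + 19.29 = 25.29.

25.29 gold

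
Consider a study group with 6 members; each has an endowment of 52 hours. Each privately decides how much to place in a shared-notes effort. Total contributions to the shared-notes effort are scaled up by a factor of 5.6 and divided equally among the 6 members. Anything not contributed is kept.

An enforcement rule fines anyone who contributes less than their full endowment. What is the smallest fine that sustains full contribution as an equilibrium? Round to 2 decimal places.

3.47 hours

Given the others contribute fully, the best deviation is to contribute 0 (any partial contribution still incurs the fine and gives up units whose private return 0.9333 is below 1).
Deviating from 52 to 0 saves 52 hours but forfeits the deviator's share of the drop in the shared-notes effort: 5.6/6 × 52 = 48.53.
So the deviation gain is 52 − 48.53 = 3.47, and the fine must be at least 3.47 hours to wipe it out.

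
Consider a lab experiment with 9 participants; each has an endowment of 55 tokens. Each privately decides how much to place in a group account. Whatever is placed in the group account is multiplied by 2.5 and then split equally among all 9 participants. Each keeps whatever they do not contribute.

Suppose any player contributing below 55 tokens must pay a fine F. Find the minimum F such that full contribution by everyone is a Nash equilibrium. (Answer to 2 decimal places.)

39.72 tokens

Given the others contribute fully, the best deviation is to contribute 0 (any partial contribution still incurs the fine and gives up units whose private return 0.2778 is below 1).
Deviating from 55 to 0 saves 55 tokens but forfeits the deviator's share of the drop in the group account: 2.5/9 × 55 = 15.28.
So the deviation gain is 55 − 15.28 = 39.72, and the fine must be at least 39.72 tokens to wipe it out.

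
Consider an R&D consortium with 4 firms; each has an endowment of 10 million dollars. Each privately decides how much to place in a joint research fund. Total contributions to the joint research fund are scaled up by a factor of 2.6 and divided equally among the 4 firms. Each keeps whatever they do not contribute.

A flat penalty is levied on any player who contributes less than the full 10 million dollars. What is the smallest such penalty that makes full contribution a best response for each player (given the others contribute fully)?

3.50 million dollars

Given the others contribute fully, the best deviation is to contribute 0 (any partial contribution still incurs the fine and gives up units whose private return 0.6500 is below 1).
Deviating from 10 to 0 saves 10 million dollars but forfeits the deviator's share of the drop in the joint research fund: 2.6/4 × 10 = 6.50.
So the deviation gain is 10 − 6.50 = 3.50, and the fine must be at least 3.50 million dollars to wipe it out.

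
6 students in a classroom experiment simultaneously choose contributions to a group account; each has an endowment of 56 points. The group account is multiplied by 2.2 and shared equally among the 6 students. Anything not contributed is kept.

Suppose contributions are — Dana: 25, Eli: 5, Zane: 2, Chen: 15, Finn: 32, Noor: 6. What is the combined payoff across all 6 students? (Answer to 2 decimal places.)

438.00 points

Total contributed: 25 + 5 + 2 + 15 + 32 + 6 = 85; total kept: 6 × 56 − 85 = 251.
The group account pays out 2.2 × 85 = 187.00 in aggregate.
Group total = 251 + 187.00 = 438.00.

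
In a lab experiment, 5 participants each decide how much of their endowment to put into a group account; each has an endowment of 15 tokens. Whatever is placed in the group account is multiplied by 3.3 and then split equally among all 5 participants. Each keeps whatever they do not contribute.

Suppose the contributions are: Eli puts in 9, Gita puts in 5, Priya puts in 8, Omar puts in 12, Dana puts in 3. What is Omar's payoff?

Total contributed: 9 + 5 + 8 + 12 + 3 = 37.
Each receives 3.3 × 37 / 5 = 24.42 from the group account.
Omar keeps 15 − 12 = 3, so Omar's payoff is 3 + 24.42 = 27.42.

27.42 tokens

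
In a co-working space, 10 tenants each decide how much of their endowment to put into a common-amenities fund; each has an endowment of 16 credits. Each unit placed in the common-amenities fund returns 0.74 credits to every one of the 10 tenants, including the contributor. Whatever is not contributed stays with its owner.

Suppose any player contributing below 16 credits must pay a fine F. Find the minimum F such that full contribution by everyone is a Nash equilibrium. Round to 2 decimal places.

Given the others contribute fully, the best deviation is to contribute 0 (any partial contribution still incurs the fine and gives up units whose private return 0.74 is below 1).
Deviating from 16 to 0 saves 16 credits but forfeits the deviator's share of the drop in the common-amenities fund: 0.74 × 16 = 11.84.
So the deviation gain is 16 − 11.84 = 4.16, and the fine must be at least 4.16 credits to wipe it out.

4.16 credits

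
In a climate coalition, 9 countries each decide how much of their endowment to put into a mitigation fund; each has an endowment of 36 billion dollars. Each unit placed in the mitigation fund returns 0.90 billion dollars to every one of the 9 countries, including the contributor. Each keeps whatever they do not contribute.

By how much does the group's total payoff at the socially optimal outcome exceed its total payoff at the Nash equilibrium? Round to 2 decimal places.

The private return per contributed unit is 0.90 < 1, so contributing 0 is dominant for every player. At the Nash equilibrium everyone keeps their 36, and the group total is 9 × 36 = 324.
Each contributed unit returns 8.100 to the group as a whole (0.90 to each of 9 players), which exceeds 1, so the social optimum is full contribution: group total = 8.100 × 324 = 2624.40.
Efficiency loss = 2624.40 − 324 = 2300.40.

2300.40 billion dollars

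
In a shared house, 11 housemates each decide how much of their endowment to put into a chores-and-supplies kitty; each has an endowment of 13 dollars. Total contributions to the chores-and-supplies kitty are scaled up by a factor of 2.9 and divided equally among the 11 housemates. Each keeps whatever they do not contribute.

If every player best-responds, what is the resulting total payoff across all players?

Each contributed unit returns 2.9/11 = 0.2636 to its contributor — below 1 — so contributing 0 is dominant for every player. At the Nash equilibrium everyone keeps their 13, and the group total is 11 × 13 = 143.

143.00 dollars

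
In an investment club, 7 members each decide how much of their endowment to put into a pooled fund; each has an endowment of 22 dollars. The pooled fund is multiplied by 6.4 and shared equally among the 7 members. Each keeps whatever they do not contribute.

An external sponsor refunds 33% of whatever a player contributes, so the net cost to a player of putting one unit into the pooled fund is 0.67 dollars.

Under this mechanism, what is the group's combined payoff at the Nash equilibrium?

With the mechanism, a contributed unit returns (6.4/7) / 0.67 = 1.3646 per unit of net cost to the contributor — now above 1 — so contributing fully is weakly dominant for every player.
So the Nash equilibrium is full contribution by all 7; the group earns 7 × (22 × 0.33 + 6.4 × 22) = 1036.42.

1036.42 dollars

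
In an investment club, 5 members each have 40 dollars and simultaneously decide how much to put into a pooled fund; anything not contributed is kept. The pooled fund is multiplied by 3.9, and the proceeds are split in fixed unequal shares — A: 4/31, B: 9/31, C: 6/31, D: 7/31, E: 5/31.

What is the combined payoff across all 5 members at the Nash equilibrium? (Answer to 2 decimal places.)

316.00 dollars

For player j, contributing a unit is worthwhile iff 3.9 × (j's share) ≥ 1, i.e. iff j's share is at least 0.2564.
The only share above 0.2564 is B's 9/31, contributing 40; the remaining 4 contribute 0. Total contributed: 40.
The pooled fund pays out 3.9 × 40 = 156.00 in total (split across the unequal shares, but the aggregate is all that matters for the group sum).
The 4 free-riders keep 40 each, adding 160. Group total = 160 + 156.00 = 316.00.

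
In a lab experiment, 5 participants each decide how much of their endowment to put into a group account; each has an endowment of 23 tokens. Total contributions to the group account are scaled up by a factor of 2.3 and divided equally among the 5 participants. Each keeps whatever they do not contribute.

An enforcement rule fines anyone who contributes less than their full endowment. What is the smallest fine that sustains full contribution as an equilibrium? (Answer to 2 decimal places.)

12.42 tokens

Given the others contribute fully, the best deviation is to contribute 0 (any partial contribution still incurs the fine and gives up units whose private return 0.4600 is below 1).
Deviating from 23 to 0 saves 23 tokens but forfeits the deviator's share of the drop in the group account: 2.3/5 × 23 = 10.58.
So the deviation gain is 23 − 10.58 = 12.42, and the fine must be at least 12.42 tokens to wipe it out.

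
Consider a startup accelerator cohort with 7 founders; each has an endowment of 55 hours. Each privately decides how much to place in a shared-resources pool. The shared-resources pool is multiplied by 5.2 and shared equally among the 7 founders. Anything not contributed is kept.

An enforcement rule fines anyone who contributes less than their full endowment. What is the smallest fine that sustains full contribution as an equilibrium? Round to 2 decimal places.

Given the others contribute fully, the best deviation is to contribute 0 (any partial contribution still incurs the fine and gives up units whose private return 0.7429 is below 1).
Deviating from 55 to 0 saves 55 hours but forfeits the deviator's share of the drop in the shared-resources pool: 5.2/7 × 55 = 40.86.
So the deviation gain is 55 − 40.86 = 14.14, and the fine must be at least 14.14 hours to wipe it out.

14.14 hours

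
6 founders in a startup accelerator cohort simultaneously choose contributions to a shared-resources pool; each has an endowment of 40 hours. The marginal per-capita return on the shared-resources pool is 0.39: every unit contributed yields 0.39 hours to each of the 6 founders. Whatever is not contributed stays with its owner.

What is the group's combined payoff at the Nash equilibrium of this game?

240.00 hours

The private return per contributed unit is 0.39 < 1, so contributing 0 is dominant for every player. At the Nash equilibrium everyone keeps their 40, and the group total is 6 × 40 = 240.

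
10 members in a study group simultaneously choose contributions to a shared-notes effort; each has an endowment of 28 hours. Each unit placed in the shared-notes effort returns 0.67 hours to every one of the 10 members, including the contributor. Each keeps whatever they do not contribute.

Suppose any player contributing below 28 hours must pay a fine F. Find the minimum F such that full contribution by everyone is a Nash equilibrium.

Given the others contribute fully, the best deviation is to contribute 0 (any partial contribution still incurs the fine and gives up units whose private return 0.67 is below 1).
Deviating from 28 to 0 saves 28 hours but forfeits the deviator's share of the drop in the shared-notes effort: 0.67 × 28 = 18.76.
So the deviation gain is 28 − 18.76 = 9.24, and the fine must be at least 9.24 hours to wipe it out.

9.24 hours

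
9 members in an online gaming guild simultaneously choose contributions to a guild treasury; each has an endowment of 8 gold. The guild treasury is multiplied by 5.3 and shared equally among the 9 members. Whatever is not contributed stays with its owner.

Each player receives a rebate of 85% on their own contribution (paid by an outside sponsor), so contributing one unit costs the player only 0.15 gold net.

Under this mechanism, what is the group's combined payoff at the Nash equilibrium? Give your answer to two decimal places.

442.80 gold

With the mechanism, a contributed unit returns (5.3/9) / 0.15 = 3.9259 per unit of net cost to the contributor — now above 1 — so contributing fully is weakly dominant for every player.
At the Nash equilibrium everyone contributes 8. Group total payoff = 9 × (8 × 0.85 + 5.3 × 8) = 442.80.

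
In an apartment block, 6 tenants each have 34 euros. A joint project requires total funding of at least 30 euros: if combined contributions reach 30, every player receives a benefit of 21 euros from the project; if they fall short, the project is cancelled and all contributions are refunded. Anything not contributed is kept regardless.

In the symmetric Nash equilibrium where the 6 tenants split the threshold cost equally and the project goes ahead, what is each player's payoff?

50 euros

Equal share of the threshold: 30/6 = 5.
At this profile no one gains by cutting their contribution: any cut drops the total below 30, the project is cancelled, contributions are refunded, and the deviator ends with 34, which is less than 34 − 5 + 21 = 50. Contributing more than 5 just wastes the excess. So contributing exactly 5 is a best response.
Each player's payoff: 34 − 5 + 21 = 50.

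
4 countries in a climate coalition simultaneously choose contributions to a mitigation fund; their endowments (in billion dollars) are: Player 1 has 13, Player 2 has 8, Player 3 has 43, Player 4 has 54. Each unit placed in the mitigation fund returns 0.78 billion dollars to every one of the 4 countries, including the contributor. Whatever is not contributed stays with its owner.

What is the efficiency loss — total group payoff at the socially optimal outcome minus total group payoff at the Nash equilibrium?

250.16 billion dollars

The private return per contributed unit is 0.78 < 1 for everyone, so the Nash equilibrium is zero contribution and the group total is Σ E_j = 13 + 8 + 43 + 54 = 118.
Each contributed unit returns 3.120 to the group, so the social optimum is full contribution by everyone: group total = 3.120 × 118 = 368.16.
Efficiency loss = (3.120 − 1) × 118 = 250.16.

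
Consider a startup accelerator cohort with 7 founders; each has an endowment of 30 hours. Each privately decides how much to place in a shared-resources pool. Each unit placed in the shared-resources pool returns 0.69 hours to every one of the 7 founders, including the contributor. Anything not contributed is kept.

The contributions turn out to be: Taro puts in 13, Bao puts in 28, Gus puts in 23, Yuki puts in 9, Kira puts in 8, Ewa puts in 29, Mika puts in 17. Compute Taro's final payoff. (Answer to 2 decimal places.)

104.63 hours

Total contributed: 13 + 28 + 23 + 9 + 8 + 29 + 17 = 127.
Each receives 0.69 × 127 = 87.63 from the shared-resources pool.
Taro keeps 30 − 13 = 17, so Taro's payoff is 17 + 87.63 = 104.63.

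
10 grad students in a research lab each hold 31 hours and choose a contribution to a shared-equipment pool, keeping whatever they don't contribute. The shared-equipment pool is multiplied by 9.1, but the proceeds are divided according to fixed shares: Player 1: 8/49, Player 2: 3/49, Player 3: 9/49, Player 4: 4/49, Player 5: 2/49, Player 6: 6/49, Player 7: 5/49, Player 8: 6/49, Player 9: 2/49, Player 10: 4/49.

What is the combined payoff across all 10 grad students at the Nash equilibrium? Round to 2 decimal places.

1314.40 hours

Each unit j contributes comes back to j as 9.1 × (j's share), so j prefers to contribute only if that share exceeds 1/9.1 = 0.1099; otherwise keeping the unit dominates.
Player 1, Player 3, Player 6 and Player 8 clear that bar, contributing 31 each; the remaining 6 contribute 0. Total contributed: 124.
The shared-equipment pool pays out 9.1 × 124 = 1128.40 in total (split across the unequal shares, but the aggregate is all that matters for the group sum).
The 6 free-riders keep 31 each, adding 186. Group total = 186 + 1128.40 = 1314.40.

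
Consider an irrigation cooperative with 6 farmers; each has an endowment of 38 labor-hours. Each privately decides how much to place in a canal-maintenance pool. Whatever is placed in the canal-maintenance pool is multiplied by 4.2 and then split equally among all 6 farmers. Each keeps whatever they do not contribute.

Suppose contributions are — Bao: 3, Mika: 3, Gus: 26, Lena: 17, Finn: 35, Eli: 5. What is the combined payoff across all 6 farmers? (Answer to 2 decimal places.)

Total contributed: 3 + 3 + 26 + 17 + 35 + 5 = 89; total kept: 6 × 38 − 89 = 139.
The canal-maintenance pool pays out 4.2 × 89 = 373.80 in aggregate.
Group total = 139 + 373.80 = 512.80.

512.80 labor-hours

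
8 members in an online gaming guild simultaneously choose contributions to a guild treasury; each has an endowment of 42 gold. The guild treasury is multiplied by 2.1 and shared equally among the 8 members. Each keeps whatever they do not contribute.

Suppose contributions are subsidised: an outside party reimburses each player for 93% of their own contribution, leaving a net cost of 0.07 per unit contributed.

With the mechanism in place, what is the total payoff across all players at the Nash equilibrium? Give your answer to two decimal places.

1018.08 gold

Under the mechanism each unit contributed yields (2.1/8) / 0.07 = 3.7500 back to its contributor per unit of net cost, which exceeds 1, making full contribution the dominant choice for everyone.
So the Nash equilibrium is full contribution by all 8; the group earns 8 × (42 × 0.93 + 2.1 × 42) = 1018.08.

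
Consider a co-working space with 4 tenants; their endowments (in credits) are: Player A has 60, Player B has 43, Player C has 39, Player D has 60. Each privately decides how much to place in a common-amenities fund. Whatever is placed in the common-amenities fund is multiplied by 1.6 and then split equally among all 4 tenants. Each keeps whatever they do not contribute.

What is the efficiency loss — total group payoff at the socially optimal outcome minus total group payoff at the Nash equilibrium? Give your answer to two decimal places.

121.20 credits

The private return per contributed unit is 1.6/4 = 0.4000 < 1 for every player regardless of endowment, so the Nash equilibrium is zero contribution and the group total is Σ E_j = 60 + 43 + 39 + 60 = 202.
Each contributed unit returns 1.600 to the group, so the social optimum is full contribution by everyone: group total = 1.600 × 202 = 323.20.
Efficiency loss = (1.600 − 1) × 202 = 121.20.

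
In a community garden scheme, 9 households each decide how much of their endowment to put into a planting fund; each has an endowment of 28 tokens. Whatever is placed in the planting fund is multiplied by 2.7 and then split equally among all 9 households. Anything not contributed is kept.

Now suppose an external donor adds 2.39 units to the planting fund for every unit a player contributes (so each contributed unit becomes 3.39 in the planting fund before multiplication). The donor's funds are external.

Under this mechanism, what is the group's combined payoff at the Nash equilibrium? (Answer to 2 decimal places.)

2306.56 tokens

The effective private return per unit is now 2.7 × 3.39 / 9 = 1.0170 > 1, so every player's dominant strategy flips to full contribution.
At the Nash equilibrium everyone contributes 28. Group total payoff = 2.7 × 3.39 × 252 = 2306.56.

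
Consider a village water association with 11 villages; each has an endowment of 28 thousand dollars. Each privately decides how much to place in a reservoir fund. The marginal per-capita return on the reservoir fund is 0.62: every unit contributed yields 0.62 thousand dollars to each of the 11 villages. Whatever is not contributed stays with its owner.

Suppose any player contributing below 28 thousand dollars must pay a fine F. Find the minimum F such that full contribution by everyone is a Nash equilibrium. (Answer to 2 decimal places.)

10.64 thousand dollars

Given the others contribute fully, the best deviation is to contribute 0 (any partial contribution still incurs the fine and gives up units whose private return 0.62 is below 1).
Deviating from 28 to 0 saves 28 thousand dollars but forfeits the deviator's share of the drop in the reservoir fund: 0.62 × 28 = 17.36.
So the deviation gain is 28 − 17.36 = 10.64, and the fine must be at least 10.64 thousand dollars to wipe it out.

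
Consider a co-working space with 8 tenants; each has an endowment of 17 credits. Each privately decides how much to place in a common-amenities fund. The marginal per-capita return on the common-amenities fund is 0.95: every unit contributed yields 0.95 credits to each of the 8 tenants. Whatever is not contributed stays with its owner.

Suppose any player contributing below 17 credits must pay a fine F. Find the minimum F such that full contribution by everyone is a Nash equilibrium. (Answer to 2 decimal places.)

Given the others contribute fully, the best deviation is to contribute 0 (any partial contribution still incurs the fine and gives up units whose private return 0.95 is below 1).
Deviating from 17 to 0 saves 17 credits but forfeits the deviator's share of the drop in the common-amenities fund: 0.95 × 17 = 16.15.
So the deviation gain is 17 − 16.15 = 0.85, and the fine must be at least 0.85 credits to wipe it out.

0.85 credits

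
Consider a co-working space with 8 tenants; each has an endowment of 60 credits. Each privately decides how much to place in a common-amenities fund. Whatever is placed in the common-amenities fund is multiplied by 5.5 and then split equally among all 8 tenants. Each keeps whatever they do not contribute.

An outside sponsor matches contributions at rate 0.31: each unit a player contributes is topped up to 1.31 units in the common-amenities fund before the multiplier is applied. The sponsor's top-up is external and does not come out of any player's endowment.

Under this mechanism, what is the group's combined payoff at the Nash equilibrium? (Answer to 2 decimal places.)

Even with the mechanism, each unit contributed returns only 5.5 × 1.31 / 8 = 0.9006 per unit of net cost, so contributing nothing is still dominant.
Everyone keeps their endowment and the group total is 8 × 60 = 480.

480.00 credits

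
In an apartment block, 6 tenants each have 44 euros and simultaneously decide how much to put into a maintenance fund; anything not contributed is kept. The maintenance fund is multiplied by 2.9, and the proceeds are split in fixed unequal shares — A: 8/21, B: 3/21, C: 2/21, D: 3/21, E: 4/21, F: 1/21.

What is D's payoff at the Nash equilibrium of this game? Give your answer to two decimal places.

A player with share s gets back 2.9·s per unit contributed, so full contribution is dominant for anyone with s > 1/2.9 = 0.3448 and zero contribution is dominant for anyone below.
The only share above 0.3448 is A's 8/21, contributing 44; the remaining 5 contribute 0. Total contributed: 44.
D keeps 44 and receives 2.9 × 44 × 3/21 = 18.23 from the maintenance fund, for a payoff of 62.23.

62.23 euros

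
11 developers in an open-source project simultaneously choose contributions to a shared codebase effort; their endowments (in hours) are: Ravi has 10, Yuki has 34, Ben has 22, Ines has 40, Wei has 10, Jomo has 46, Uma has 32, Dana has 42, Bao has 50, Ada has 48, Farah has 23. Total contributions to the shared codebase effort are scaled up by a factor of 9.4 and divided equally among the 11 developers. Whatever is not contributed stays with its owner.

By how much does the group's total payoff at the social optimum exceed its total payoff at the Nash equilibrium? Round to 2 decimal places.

2998.80 hours

The private return per contributed unit is 9.4/11 = 0.8545 < 1 for every player regardless of endowment, so the Nash equilibrium is zero contribution and the group total is Σ E_j = 10 + 34 + 22 + 40 + 10 + 46 + 32 + 42 + 50 + 48 + 23 = 357.
Each contributed unit returns 9.400 to the group, so the social optimum is full contribution by everyone: group total = 9.400 × 357 = 3355.80.
Efficiency loss = (9.400 − 1) × 357 = 2998.80.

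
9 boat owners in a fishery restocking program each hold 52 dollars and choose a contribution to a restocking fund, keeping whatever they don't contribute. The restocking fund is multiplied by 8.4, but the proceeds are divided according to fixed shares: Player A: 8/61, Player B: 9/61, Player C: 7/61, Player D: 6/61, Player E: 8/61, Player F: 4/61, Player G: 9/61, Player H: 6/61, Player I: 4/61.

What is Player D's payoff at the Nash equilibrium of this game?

223.86 dollars

A player with share s gets back 8.4·s per unit contributed, so full contribution is dominant for anyone with s > 1/8.4 = 0.1190 and zero contribution is dominant for anyone below.
Player A, Player B, Player E and Player G are above the threshold, contributing 52 each; the remaining 5 contribute 0. Total contributed: 208.
Player D keeps 52 and receives 8.4 × 208 × 6/61 = 171.86 from the restocking fund, for a payoff of 223.86.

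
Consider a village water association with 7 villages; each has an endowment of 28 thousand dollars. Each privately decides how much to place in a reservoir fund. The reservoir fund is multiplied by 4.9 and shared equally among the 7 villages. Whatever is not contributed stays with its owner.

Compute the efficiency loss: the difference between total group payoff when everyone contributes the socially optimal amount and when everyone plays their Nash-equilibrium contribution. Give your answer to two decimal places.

Each contributed unit returns 4.9/7 = 0.7000 to its contributor — below 1 — so contributing 0 is dominant for every player. At the Nash equilibrium everyone keeps their 28, and the group total is 7 × 28 = 196.
Each contributed unit returns 4.900 to the group as a whole (0.7000 to each of 7 players), which exceeds 1, so the social optimum is full contribution: group total = 4.900 × 196 = 960.40.
Efficiency loss = 960.40 − 196 = 764.40.

764.40 thousand dollars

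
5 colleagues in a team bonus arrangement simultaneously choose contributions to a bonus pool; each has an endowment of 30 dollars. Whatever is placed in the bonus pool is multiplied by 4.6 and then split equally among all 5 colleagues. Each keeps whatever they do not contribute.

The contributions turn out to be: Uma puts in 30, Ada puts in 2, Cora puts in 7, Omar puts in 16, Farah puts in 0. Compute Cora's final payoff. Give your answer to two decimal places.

73.60 dollars

Total contributed: 30 + 2 + 7 + 16 + 0 = 55.
Each receives 4.6 × 55 / 5 = 50.60 from the bonus pool.
Cora keeps 30 − 7 = 23, so Cora's payoff is 23 + 50.60 = 73.60.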